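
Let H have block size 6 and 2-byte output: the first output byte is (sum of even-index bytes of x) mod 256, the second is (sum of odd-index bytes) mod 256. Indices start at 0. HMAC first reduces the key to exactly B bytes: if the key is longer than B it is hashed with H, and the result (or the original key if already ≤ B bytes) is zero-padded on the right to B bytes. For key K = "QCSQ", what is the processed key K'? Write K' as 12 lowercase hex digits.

514353510000

Key "QCSQ" = 51 43 53 51 is 4 bytes ≤ B = 6; zero-pad to 6 bytes: K' = 51 43 53 51 00 00.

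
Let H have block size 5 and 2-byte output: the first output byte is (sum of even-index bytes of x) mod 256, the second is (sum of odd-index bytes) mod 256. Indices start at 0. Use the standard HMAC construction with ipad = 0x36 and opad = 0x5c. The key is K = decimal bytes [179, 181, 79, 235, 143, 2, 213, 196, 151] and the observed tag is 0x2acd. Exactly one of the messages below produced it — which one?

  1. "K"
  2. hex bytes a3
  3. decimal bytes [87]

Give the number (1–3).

Key decimal bytes [179, 181, 79, 235, 143, 2, 213, 196, 151] = b3 b5 4f eb 8f 02 d5 c4 97 is 9 bytes > B = 5, so hash it first: H(key) = fd 66, then zero-pad to 5 bytes: K' = fd 66 00 00 00.
K' ⊕ ipad = cb 50 36 36 36; K' ⊕ opad = a1 3a 5c 5c 5c.
m1: inner = H(cb 50 36 36 36 4b) = 37 d1; tag = H(a1 3a 5c 5c 5c 37 d1) = 2acd ← matches
m2: inner = H(cb 50 36 36 36 a3) = 37 29; tag = H(a1 3a 5c 5c 5c 37 29) = 82cd
m3: inner = H(cb 50 36 36 36 57) = 37 dd; tag = H(a1 3a 5c 5c 5c 37 dd) = 36cd

1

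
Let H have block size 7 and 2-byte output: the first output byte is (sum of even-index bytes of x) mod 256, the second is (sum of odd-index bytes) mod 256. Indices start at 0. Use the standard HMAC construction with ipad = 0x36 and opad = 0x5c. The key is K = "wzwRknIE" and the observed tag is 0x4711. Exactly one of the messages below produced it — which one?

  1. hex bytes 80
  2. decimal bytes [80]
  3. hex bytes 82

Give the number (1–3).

Key "wzwRknIE" = 77 7a 77 52 6b 6e 49 45 is 8 bytes > B = 7, so hash it first: H(key) = a2 7f, then zero-pad to 7 bytes: K' = a2 7f 00 00 00 00 00.
K' ⊕ ipad = 94 49 36 36 36 36 36; K' ⊕ opad = fe 23 5c 5c 5c 5c 5c.
m1: inner = H(94 49 36 36 36 36 36 80) = 36 35; tag = H(fe 23 5c 5c 5c 5c 5c 36 35) = 4711 ← matches
m2: inner = H(94 49 36 36 36 36 36 50) = 36 05; tag = H(fe 23 5c 5c 5c 5c 5c 36 05) = 1711
m3: inner = H(94 49 36 36 36 36 36 82) = 36 37; tag = H(fe 23 5c 5c 5c 5c 5c 36 37) = 4911

1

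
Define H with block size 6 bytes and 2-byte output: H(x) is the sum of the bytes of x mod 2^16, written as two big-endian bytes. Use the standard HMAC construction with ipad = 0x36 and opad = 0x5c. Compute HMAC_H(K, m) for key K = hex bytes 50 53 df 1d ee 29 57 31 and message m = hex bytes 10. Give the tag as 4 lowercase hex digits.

Key hex bytes 50 53 df 1d ee 29 57 31 is 8 bytes > B = 6, so hash it first: H(key) = 03 3e, then zero-pad to 6 bytes: K' = 03 3e 00 00 00 00.
K' ⊕ ipad = 35 08 36 36 36 36.  K' ⊕ opad = 5f 62 5c 5c 5c 5c.
Inner input = (K'⊕ipad) ∥ m = 35 08 36 36 36 36 ∥ 10.
Inner hash: sum = 53+8+54+54+54+54+16 = 293 → 01 25.
Outer input = (K'⊕opad) ∥ inner = 5f 62 5c 5c 5c 5c ∥ 01 25.
Outer hash (tag): sum = 95+98+92+92+92+92+1+37 = 599 → 02 57.

0257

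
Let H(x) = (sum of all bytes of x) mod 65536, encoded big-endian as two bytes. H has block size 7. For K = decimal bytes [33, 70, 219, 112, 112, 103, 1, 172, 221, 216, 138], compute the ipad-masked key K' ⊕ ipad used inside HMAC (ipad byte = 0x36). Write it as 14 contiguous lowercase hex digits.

33433636363636

Key decimal bytes [33, 70, 219, 112, 112, 103, 1, 172, 221, 216, 138] = 21 46 db 70 70 67 01 ac dd d8 8a is 11 bytes > B = 7, so hash it first: H(key) = 05 75, then zero-pad to 7 bytes: K' = 05 75 00 00 00 00 00.
XOR each byte with 0x36: 05⊕36=33, 75⊕36=43, 00⊕36=36, 00⊕36=36, 00⊕36=36, 00⊕36=36, 00⊕36=36.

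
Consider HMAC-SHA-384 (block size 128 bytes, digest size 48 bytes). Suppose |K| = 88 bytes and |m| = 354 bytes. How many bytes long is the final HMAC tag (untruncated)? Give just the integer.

48

The tag is one SHA-384 digest: 48 bytes.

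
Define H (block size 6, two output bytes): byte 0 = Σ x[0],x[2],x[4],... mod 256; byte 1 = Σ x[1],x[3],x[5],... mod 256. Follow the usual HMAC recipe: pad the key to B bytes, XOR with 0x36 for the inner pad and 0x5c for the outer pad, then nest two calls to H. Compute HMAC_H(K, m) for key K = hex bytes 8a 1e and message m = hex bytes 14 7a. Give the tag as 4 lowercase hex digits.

ca08

Key hex bytes 8a 1e is 2 bytes ≤ B = 6; zero-pad to 6 bytes: K' = 8a 1e 00 00 00 00.
K' ⊕ ipad = bc 28 36 36 36 36.  K' ⊕ opad = d6 42 5c 5c 5c 5c.
Inner input = (K'⊕ipad) ∥ m = bc 28 36 36 36 36 ∥ 14 7a.
Inner hash: even-index sum = 316 mod 256 = 60; odd-index sum = 270 mod 256 = 14 → 3c 0e.
Outer input = (K'⊕opad) ∥ inner = d6 42 5c 5c 5c 5c ∥ 3c 0e.
Outer hash (tag): even-index sum = 458 mod 256 = 202; odd-index sum = 264 mod 256 = 8 → ca 08.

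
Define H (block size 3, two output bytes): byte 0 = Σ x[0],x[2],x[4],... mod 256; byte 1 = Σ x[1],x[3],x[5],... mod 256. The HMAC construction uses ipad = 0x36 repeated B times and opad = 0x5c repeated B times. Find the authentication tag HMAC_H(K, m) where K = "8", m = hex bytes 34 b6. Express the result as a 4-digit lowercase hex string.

2a56

Key "8" = 38 is 1 byte ≤ B = 3; zero-pad to 3 bytes: K' = 38 00 00.
K' ⊕ ipad = 0e 36 36.  K' ⊕ opad = 64 5c 5c.
Inner input = (K'⊕ipad) ∥ m = 0e 36 36 ∥ 34 b6.
Inner hash: even-index sum = 250 mod 256 = 250; odd-index sum = 106 mod 256 = 106 → fa 6a.
Outer input = (K'⊕opad) ∥ inner = 64 5c 5c ∥ fa 6a.
Outer hash (tag): even-index sum = 298 mod 256 = 42; odd-index sum = 342 mod 256 = 86 → 2a 56.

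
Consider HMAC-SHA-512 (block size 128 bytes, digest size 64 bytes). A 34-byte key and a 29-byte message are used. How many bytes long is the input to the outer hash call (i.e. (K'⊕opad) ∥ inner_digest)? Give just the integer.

192

Key is 34 ≤ 128 bytes, zero-padded: |K'| = 128.
Outer input = (K'⊕opad) ∥ H(inner) → 128 + 64 = 192 bytes.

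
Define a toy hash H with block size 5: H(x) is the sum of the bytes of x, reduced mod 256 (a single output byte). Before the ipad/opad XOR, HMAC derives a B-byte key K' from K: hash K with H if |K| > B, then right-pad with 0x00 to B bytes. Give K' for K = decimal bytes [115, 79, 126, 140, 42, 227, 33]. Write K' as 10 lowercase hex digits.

fa00000000

|K| = 7 > B = 5, so first hash the key.
H(K): sum = 115+79+126+140+42+227+33 = 762; mod 256 = 250 → fa.
Zero-pad H(K) = fa to 5 bytes: K' = fa 00 00 00 00.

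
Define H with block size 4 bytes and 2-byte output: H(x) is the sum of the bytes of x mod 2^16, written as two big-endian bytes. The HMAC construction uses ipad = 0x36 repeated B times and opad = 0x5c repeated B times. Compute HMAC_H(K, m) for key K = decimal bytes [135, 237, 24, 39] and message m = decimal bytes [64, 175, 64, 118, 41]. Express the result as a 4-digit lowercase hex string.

02e7

Key decimal bytes [135, 237, 24, 39] = 87 ed 18 27 is exactly B = 4 bytes: K' = 87 ed 18 27.
K' ⊕ ipad = b1 db 2e 11.  K' ⊕ opad = db b1 44 7b.
Inner input = (K'⊕ipad) ∥ m = b1 db 2e 11 ∥ 40 af 40 76 29.
Inner hash: sum = 177+219+46+17+64+175+64+118+41 = 921 → 03 99.
Outer input = (K'⊕opad) ∥ inner = db b1 44 7b ∥ 03 99.
Outer hash (tag): sum = 219+177+68+123+3+153 = 743 → 02 e7.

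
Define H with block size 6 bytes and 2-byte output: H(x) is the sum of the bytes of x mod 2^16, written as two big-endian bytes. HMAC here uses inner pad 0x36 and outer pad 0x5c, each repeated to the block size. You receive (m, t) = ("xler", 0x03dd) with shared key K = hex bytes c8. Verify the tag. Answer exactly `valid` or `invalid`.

Key hex bytes c8 is 1 byte ≤ B = 6; zero-pad to 6 bytes: K' = c8 00 00 00 00 00.
K' ⊕ ipad = fe 36 36 36 36 36; K' ⊕ opad = 94 5c 5c 5c 5c 5c.
Inner hash: sum = 254+54+54+54+54+54+120+108+101+114 = 967 → 03 c7.
Outer hash (recomputed tag): sum = 148+92+92+92+92+92+3+199 = 810 → 03 2a.
Recomputed tag = 032a; claimed = 03dd → mismatch.

invalid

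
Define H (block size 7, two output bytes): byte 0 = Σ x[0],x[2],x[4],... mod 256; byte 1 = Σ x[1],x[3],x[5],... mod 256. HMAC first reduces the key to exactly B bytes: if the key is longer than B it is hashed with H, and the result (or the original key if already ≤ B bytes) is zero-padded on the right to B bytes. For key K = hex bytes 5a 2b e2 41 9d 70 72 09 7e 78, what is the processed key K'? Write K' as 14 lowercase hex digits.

|K| = 10 > B = 7, so first hash the key.
H(K): even-index sum = 713 mod 256 = 201; odd-index sum = 349 mod 256 = 93 → c9 5d.
Zero-pad H(K) = c9 5d to 7 bytes: K' = c9 5d 00 00 00 00 00.

c95d0000000000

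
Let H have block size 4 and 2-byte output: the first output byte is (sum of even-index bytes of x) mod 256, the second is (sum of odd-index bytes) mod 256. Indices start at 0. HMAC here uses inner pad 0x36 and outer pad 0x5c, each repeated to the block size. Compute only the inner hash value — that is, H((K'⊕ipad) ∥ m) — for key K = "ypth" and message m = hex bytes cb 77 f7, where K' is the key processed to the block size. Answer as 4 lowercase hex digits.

Key "ypth" = 79 70 74 68 is exactly B = 4 bytes: K' = 79 70 74 68.
K' ⊕ ipad = 4f 46 42 5e.
Inner input = 4f 46 42 5e ∥ cb 77 f7.
Inner hash: even-index sum = 595 mod 256 = 83; odd-index sum = 283 mod 256 = 27 → 53 1b.

531b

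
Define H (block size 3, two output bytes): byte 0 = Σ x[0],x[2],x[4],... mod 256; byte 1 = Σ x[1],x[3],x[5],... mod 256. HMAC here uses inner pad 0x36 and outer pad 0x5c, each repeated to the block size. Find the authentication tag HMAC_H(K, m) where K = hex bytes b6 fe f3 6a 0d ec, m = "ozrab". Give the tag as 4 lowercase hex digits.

Key hex bytes b6 fe f3 6a 0d ec is 6 bytes > B = 3, so hash it first: H(key) = b6 54, then zero-pad to 3 bytes: K' = b6 54 00.
K' ⊕ ipad = 80 62 36.  K' ⊕ opad = ea 08 5c.
Inner input = (K'⊕ipad) ∥ m = 80 62 36 ∥ 6f 7a 72 61 62.
Inner hash: even-index sum = 401 mod 256 = 145; odd-index sum = 421 mod 256 = 165 → 91 a5.
Outer input = (K'⊕opad) ∥ inner = ea 08 5c ∥ 91 a5.
Outer hash (tag): even-index sum = 491 mod 256 = 235; odd-index sum = 153 mod 256 = 153 → eb 99.

eb99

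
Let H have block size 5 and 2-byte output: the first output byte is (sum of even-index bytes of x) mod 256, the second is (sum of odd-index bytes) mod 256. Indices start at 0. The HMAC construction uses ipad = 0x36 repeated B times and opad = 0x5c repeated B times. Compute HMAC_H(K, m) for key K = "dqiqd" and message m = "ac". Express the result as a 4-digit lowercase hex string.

94c0

Key "dqiqd" = 64 71 69 71 64 is exactly B = 5 bytes: K' = 64 71 69 71 64.
K' ⊕ ipad = 52 47 5f 47 52.  K' ⊕ opad = 38 2d 35 2d 38.
Inner input = (K'⊕ipad) ∥ m = 52 47 5f 47 52 ∥ 61 63.
Inner hash: even-index sum = 358 mod 256 = 102; odd-index sum = 239 mod 256 = 239 → 66 ef.
Outer input = (K'⊕opad) ∥ inner = 38 2d 35 2d 38 ∥ 66 ef.
Outer hash (tag): even-index sum = 404 mod 256 = 148; odd-index sum = 192 mod 256 = 192 → 94 c0.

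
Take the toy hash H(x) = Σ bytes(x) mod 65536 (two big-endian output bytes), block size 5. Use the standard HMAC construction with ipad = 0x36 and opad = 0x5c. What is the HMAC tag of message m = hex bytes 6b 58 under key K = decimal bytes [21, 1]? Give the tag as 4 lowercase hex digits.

Key decimal bytes [21, 1] = 15 01 is 2 bytes ≤ B = 5; zero-pad to 5 bytes: K' = 15 01 00 00 00.
K' ⊕ ipad = 23 37 36 36 36.  K' ⊕ opad = 49 5d 5c 5c 5c.
Inner input = (K'⊕ipad) ∥ m = 23 37 36 36 36 ∥ 6b 58.
Inner hash: sum = 35+55+54+54+54+107+88 = 447 → 01 bf.
Outer input = (K'⊕opad) ∥ inner = 49 5d 5c 5c 5c ∥ 01 bf.
Outer hash (tag): sum = 73+93+92+92+92+1+191 = 634 → 02 7a.

027a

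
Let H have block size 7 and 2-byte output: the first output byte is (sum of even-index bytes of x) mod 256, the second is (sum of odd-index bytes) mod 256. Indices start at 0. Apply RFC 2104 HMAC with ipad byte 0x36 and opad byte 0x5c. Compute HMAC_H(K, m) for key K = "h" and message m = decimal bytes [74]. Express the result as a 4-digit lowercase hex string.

Key "h" = 68 is 1 byte ≤ B = 7; zero-pad to 7 bytes: K' = 68 00 00 00 00 00 00.
K' ⊕ ipad = 5e 36 36 36 36 36 36.  K' ⊕ opad = 34 5c 5c 5c 5c 5c 5c.
Inner input = (K'⊕ipad) ∥ m = 5e 36 36 36 36 36 36 ∥ 4a.
Inner hash: even-index sum = 256 mod 256 = 0; odd-index sum = 236 mod 256 = 236 → 00 ec.
Outer input = (K'⊕opad) ∥ inner = 34 5c 5c 5c 5c 5c 5c ∥ 00 ec.
Outer hash (tag): even-index sum = 564 mod 256 = 52; odd-index sum = 276 mod 256 = 20 → 34 14.

3414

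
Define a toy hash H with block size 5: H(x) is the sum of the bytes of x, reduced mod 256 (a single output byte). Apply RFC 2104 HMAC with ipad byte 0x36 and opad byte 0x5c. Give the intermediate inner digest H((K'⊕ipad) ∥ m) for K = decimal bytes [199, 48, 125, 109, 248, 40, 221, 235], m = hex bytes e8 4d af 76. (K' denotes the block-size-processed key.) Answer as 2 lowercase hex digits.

Key decimal bytes [199, 48, 125, 109, 248, 40, 221, 235] = c7 30 7d 6d f8 28 dd eb is 8 bytes > B = 5, so hash it first: H(key) = c9, then zero-pad to 5 bytes: K' = c9 00 00 00 00.
K' ⊕ ipad = ff 36 36 36 36.
Inner input = ff 36 36 36 36 ∥ e8 4d af 76.
Inner hash: sum = 255+54+54+54+54+232+77+175+118 = 1073; mod 256 = 49 → 31.

31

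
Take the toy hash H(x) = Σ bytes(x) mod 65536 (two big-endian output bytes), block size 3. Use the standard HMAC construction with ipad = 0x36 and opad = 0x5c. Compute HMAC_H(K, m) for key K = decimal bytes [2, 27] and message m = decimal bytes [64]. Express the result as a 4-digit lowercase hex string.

Key decimal bytes [2, 27] = 02 1b is 2 bytes ≤ B = 3; zero-pad to 3 bytes: K' = 02 1b 00.
K' ⊕ ipad = 34 2d 36.  K' ⊕ opad = 5e 47 5c.
Inner input = (K'⊕ipad) ∥ m = 34 2d 36 ∥ 40.
Inner hash: sum = 52+45+54+64 = 215 → 00 d7.
Outer input = (K'⊕opad) ∥ inner = 5e 47 5c ∥ 00 d7.
Outer hash (tag): sum = 94+71+92+0+215 = 472 → 01 d8.

01d8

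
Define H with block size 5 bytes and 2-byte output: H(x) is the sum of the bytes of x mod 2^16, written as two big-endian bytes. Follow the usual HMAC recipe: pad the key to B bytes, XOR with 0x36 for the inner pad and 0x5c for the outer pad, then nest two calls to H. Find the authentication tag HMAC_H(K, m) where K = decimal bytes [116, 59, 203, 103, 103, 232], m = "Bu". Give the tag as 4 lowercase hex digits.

0274

Key decimal bytes [116, 59, 203, 103, 103, 232] = 74 3b cb 67 67 e8 is 6 bytes > B = 5, so hash it first: H(key) = 03 30, then zero-pad to 5 bytes: K' = 03 30 00 00 00.
K' ⊕ ipad = 35 06 36 36 36.  K' ⊕ opad = 5f 6c 5c 5c 5c.
Inner input = (K'⊕ipad) ∥ m = 35 06 36 36 36 ∥ 42 75.
Inner hash: sum = 53+6+54+54+54+66+117 = 404 → 01 94.
Outer input = (K'⊕opad) ∥ inner = 5f 6c 5c 5c 5c ∥ 01 94.
Outer hash (tag): sum = 95+108+92+92+92+1+148 = 628 → 02 74.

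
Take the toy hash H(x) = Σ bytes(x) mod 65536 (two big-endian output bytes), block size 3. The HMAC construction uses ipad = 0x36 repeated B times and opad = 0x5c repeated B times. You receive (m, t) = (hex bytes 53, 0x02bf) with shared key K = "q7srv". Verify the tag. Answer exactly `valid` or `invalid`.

invalid

Key "q7srv" = 71 37 73 72 76 is 5 bytes > B = 3, so hash it first: H(key) = 02 03, then zero-pad to 3 bytes: K' = 02 03 00.
K' ⊕ ipad = 34 35 36; K' ⊕ opad = 5e 5f 5c.
Inner hash: sum = 52+53+54+83 = 242 → 00 f2.
Outer hash (recomputed tag): sum = 94+95+92+0+242 = 523 → 02 0b.
Recomputed tag = 020b; claimed = 02bf → mismatch.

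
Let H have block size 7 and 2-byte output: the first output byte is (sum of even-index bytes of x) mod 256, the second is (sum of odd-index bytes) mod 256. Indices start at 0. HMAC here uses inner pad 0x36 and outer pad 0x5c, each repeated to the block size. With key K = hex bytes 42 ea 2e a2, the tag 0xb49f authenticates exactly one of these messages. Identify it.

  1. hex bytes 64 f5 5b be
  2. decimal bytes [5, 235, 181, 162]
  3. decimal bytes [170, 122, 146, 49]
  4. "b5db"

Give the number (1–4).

Key hex bytes 42 ea 2e a2 is 4 bytes ≤ B = 7; zero-pad to 7 bytes: K' = 42 ea 2e a2 00 00 00.
K' ⊕ ipad = 74 dc 18 94 36 36 36; K' ⊕ opad = 1e b6 72 fe 5c 5c 5c.
m1: inner = H(74 dc 18 94 36 36 36 64 f5 5b be) = ab 65; tag = H(1e b6 72 fe 5c 5c 5c ab 65) = adbb
m2: inner = H(74 dc 18 94 36 36 36 05 eb b5 a2) = 85 60; tag = H(1e b6 72 fe 5c 5c 5c 85 60) = a895
m3: inner = H(74 dc 18 94 36 36 36 aa 7a 92 31) = a3 e2; tag = H(1e b6 72 fe 5c 5c 5c a3 e2) = 2ab3
m4: inner = H(74 dc 18 94 36 36 36 62 35 64 62) = 8f 6c; tag = H(1e b6 72 fe 5c 5c 5c 8f 6c) = b49f ← matches

4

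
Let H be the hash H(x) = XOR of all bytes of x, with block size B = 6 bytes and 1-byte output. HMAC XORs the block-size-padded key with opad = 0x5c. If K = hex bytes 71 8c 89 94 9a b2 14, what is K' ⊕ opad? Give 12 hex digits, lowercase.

805c5c5c5c5c

Key hex bytes 71 8c 89 94 9a b2 14 is 7 bytes > B = 6, so hash it first: H(key) = dc, then zero-pad to 6 bytes: K' = dc 00 00 00 00 00.
XOR each byte with 0x5c: dc⊕5c=80, 00⊕5c=5c, 00⊕5c=5c, 00⊕5c=5c, 00⊕5c=5c, 00⊕5c=5c.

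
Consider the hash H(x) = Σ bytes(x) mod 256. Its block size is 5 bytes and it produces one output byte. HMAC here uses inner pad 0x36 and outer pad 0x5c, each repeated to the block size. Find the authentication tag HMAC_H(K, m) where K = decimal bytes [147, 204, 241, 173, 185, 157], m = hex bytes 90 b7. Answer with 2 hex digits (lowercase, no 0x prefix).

03

Key decimal bytes [147, 204, 241, 173, 185, 157] = 93 cc f1 ad b9 9d is 6 bytes > B = 5, so hash it first: H(key) = 53, then zero-pad to 5 bytes: K' = 53 00 00 00 00.
K' ⊕ ipad = 65 36 36 36 36.  K' ⊕ opad = 0f 5c 5c 5c 5c.
Inner input = (K'⊕ipad) ∥ m = 65 36 36 36 36 ∥ 90 b7.
Inner hash: sum = 101+54+54+54+54+144+183 = 644; mod 256 = 132 → 84.
Outer input = (K'⊕opad) ∥ inner = 0f 5c 5c 5c 5c ∥ 84.
Outer hash (tag): sum = 15+92+92+92+92+132 = 515; mod 256 = 3 → 03.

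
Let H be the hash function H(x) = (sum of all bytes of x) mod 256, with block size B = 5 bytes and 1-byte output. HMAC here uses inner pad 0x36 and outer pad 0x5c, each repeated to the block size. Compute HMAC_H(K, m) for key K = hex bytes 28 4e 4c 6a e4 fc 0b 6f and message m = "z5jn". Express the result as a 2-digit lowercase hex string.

59

Key hex bytes 28 4e 4c 6a e4 fc 0b 6f is 8 bytes > B = 5, so hash it first: H(key) = 86, then zero-pad to 5 bytes: K' = 86 00 00 00 00.
K' ⊕ ipad = b0 36 36 36 36.  K' ⊕ opad = da 5c 5c 5c 5c.
Inner input = (K'⊕ipad) ∥ m = b0 36 36 36 36 ∥ 7a 35 6a 6e.
Inner hash: sum = 176+54+54+54+54+122+53+106+110 = 783; mod 256 = 15 → 0f.
Outer input = (K'⊕opad) ∥ inner = da 5c 5c 5c 5c ∥ 0f.
Outer hash (tag): sum = 218+92+92+92+92+15 = 601; mod 256 = 89 → 59.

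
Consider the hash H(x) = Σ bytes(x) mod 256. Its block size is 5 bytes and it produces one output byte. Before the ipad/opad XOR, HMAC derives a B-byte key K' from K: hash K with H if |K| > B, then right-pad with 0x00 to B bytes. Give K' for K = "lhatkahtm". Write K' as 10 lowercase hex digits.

|K| = 9 > B = 5, so first hash the key.
H(K): sum = 108+104+97+116+107+97+104+116+109 = 958; mod 256 = 190 → be.
Zero-pad H(K) = be to 5 bytes: K' = be 00 00 00 00.

be00000000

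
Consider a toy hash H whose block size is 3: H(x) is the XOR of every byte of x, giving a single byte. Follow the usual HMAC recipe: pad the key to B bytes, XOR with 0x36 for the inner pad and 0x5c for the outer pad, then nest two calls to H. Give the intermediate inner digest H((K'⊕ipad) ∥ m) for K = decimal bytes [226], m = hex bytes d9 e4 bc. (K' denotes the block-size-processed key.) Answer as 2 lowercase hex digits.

55

Key decimal bytes [226] = e2 is 1 byte ≤ B = 3; zero-pad to 3 bytes: K' = e2 00 00.
K' ⊕ ipad = d4 36 36.
Inner input = d4 36 36 ∥ d9 e4 bc.
Inner hash: XOR d4⊕36⊕36⊕d9⊕e4⊕bc = 55.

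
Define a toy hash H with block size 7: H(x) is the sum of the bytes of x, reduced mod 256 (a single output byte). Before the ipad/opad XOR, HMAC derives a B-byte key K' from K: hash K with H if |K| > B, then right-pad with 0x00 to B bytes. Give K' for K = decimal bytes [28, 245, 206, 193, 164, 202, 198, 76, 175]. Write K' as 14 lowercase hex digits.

cf000000000000

|K| = 9 > B = 7, so first hash the key.
H(K): sum = 28+245+206+193+164+202+198+76+175 = 1487; mod 256 = 207 → cf.
Zero-pad H(K) = cf to 7 bytes: K' = cf 00 00 00 00 00 00.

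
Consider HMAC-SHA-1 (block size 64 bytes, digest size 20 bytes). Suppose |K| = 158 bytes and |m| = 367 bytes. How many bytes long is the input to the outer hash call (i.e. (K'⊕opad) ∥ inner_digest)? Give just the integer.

84

Key is 158 > 64 bytes, so it is hashed to 20 bytes then zero-padded to 64: |K'| = 64.
Outer input = (K'⊕opad) ∥ H(inner) → 64 + 20 = 84 bytes.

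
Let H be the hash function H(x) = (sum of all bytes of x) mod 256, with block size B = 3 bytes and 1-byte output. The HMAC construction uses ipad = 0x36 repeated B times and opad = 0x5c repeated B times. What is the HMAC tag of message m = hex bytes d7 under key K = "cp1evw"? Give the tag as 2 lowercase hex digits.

Key "cp1evw" = 63 70 31 65 76 77 is 6 bytes > B = 3, so hash it first: H(key) = 56, then zero-pad to 3 bytes: K' = 56 00 00.
K' ⊕ ipad = 60 36 36.  K' ⊕ opad = 0a 5c 5c.
Inner input = (K'⊕ipad) ∥ m = 60 36 36 ∥ d7.
Inner hash: sum = 96+54+54+215 = 419; mod 256 = 163 → a3.
Outer input = (K'⊕opad) ∥ inner = 0a 5c 5c ∥ a3.
Outer hash (tag): sum = 10+92+92+163 = 357; mod 256 = 101 → 65.

65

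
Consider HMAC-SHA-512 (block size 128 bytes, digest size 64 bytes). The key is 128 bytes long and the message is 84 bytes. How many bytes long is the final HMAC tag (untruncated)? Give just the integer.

The tag is one SHA-512 digest: 64 bytes.

64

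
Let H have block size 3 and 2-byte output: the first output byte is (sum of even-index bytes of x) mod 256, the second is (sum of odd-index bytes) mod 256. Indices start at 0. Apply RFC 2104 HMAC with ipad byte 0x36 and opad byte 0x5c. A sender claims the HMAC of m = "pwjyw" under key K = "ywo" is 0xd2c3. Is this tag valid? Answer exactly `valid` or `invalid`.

Key "ywo" = 79 77 6f is exactly B = 3 bytes: K' = 79 77 6f.
K' ⊕ ipad = 4f 41 59; K' ⊕ opad = 25 2b 33.
Inner hash: even-index sum = 408 mod 256 = 152; odd-index sum = 402 mod 256 = 146 → 98 92.
Outer hash (recomputed tag): even-index sum = 234 mod 256 = 234; odd-index sum = 195 mod 256 = 195 → ea c3.
Recomputed tag = eac3; claimed = d2c3 → mismatch.

invalid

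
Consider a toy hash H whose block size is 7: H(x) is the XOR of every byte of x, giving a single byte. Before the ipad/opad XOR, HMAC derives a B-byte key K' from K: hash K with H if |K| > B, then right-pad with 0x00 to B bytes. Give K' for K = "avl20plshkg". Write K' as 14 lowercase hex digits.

|K| = 11 > B = 7, so first hash the key.
H(K): XOR 61⊕76⊕6c⊕32⊕30⊕70⊕6c⊕73⊕68⊕6b⊕67 = 72.
Zero-pad H(K) = 72 to 7 bytes: K' = 72 00 00 00 00 00 00.

72000000000000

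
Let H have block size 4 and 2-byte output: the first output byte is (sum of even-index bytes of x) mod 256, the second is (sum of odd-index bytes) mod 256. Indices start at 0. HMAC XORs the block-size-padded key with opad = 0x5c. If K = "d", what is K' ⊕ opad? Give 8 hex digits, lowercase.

Key "d" = 64 is 1 byte ≤ B = 4; zero-pad to 4 bytes: K' = 64 00 00 00.
XOR each byte with 0x5c: 64⊕5c=38, 00⊕5c=5c, 00⊕5c=5c, 00⊕5c=5c.

385c5c5c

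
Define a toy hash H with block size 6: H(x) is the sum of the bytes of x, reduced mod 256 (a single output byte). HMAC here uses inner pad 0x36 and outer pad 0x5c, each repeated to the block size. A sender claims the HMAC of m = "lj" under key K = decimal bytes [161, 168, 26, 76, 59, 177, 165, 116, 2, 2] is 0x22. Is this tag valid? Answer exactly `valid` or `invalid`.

valid

Key decimal bytes [161, 168, 26, 76, 59, 177, 165, 116, 2, 2] = a1 a8 1a 4c 3b b1 a5 74 02 02 is 10 bytes > B = 6, so hash it first: H(key) = b8, then zero-pad to 6 bytes: K' = b8 00 00 00 00 00.
K' ⊕ ipad = 8e 36 36 36 36 36; K' ⊕ opad = e4 5c 5c 5c 5c 5c.
Inner hash: sum = 142+54+54+54+54+54+108+106 = 626; mod 256 = 114 → 72.
Outer hash (recomputed tag): sum = 228+92+92+92+92+92+114 = 802; mod 256 = 34 → 22.
Recomputed tag = 22; claimed = 22 → match.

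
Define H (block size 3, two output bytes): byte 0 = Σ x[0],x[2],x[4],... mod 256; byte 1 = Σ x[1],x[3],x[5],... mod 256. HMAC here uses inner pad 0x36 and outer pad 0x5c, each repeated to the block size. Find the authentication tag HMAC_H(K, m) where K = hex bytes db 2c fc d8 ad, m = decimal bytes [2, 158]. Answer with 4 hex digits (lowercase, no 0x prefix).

68de

Key hex bytes db 2c fc d8 ad is 5 bytes > B = 3, so hash it first: H(key) = 84 04, then zero-pad to 3 bytes: K' = 84 04 00.
K' ⊕ ipad = b2 32 36.  K' ⊕ opad = d8 58 5c.
Inner input = (K'⊕ipad) ∥ m = b2 32 36 ∥ 02 9e.
Inner hash: even-index sum = 390 mod 256 = 134; odd-index sum = 52 mod 256 = 52 → 86 34.
Outer input = (K'⊕opad) ∥ inner = d8 58 5c ∥ 86 34.
Outer hash (tag): even-index sum = 360 mod 256 = 104; odd-index sum = 222 mod 256 = 222 → 68 de.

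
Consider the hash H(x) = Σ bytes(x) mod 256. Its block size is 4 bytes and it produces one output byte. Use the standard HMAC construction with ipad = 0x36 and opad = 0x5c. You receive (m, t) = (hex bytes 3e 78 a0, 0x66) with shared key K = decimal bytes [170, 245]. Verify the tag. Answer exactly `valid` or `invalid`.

invalid

Key decimal bytes [170, 245] = aa f5 is 2 bytes ≤ B = 4; zero-pad to 4 bytes: K' = aa f5 00 00.
K' ⊕ ipad = 9c c3 36 36; K' ⊕ opad = f6 a9 5c 5c.
Inner hash: sum = 156+195+54+54+62+120+160 = 801; mod 256 = 33 → 21.
Outer hash (recomputed tag): sum = 246+169+92+92+33 = 632; mod 256 = 120 → 78.
Recomputed tag = 78; claimed = 66 → mismatch.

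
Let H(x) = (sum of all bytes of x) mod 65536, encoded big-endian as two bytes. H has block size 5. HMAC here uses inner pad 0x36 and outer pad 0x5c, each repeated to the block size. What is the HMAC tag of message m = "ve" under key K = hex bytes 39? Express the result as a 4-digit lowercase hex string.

0298

Key hex bytes 39 is 1 byte ≤ B = 5; zero-pad to 5 bytes: K' = 39 00 00 00 00.
K' ⊕ ipad = 0f 36 36 36 36.  K' ⊕ opad = 65 5c 5c 5c 5c.
Inner input = (K'⊕ipad) ∥ m = 0f 36 36 36 36 ∥ 76 65.
Inner hash: sum = 15+54+54+54+54+118+101 = 450 → 01 c2.
Outer input = (K'⊕opad) ∥ inner = 65 5c 5c 5c 5c ∥ 01 c2.
Outer hash (tag): sum = 101+92+92+92+92+1+194 = 664 → 02 98.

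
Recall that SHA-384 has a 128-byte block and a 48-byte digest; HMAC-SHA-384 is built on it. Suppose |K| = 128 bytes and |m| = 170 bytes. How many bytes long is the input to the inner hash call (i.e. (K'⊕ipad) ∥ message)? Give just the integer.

298

Key is 128 ≤ 128 bytes, zero-padded: |K'| = 128.
Inner input = (K'⊕ipad) ∥ m → 128 + 170 = 298 bytes.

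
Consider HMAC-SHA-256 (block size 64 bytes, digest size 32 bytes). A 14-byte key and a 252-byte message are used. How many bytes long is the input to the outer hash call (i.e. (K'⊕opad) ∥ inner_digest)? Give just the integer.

Key is 14 ≤ 64 bytes, zero-padded: |K'| = 64.
Outer input = (K'⊕opad) ∥ H(inner) → 64 + 32 = 96 bytes.

96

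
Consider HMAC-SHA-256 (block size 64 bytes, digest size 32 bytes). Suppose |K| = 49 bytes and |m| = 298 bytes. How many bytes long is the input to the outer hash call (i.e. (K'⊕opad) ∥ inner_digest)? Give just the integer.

96

Key is 49 ≤ 64 bytes, zero-padded: |K'| = 64.
Outer input = (K'⊕opad) ∥ H(inner) → 64 + 32 = 96 bytes.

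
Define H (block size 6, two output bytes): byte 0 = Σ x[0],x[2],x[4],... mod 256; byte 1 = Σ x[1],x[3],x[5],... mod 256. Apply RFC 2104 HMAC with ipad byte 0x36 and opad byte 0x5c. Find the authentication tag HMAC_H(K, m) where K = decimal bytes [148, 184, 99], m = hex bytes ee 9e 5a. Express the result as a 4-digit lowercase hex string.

d834

Key decimal bytes [148, 184, 99] = 94 b8 63 is 3 bytes ≤ B = 6; zero-pad to 6 bytes: K' = 94 b8 63 00 00 00.
K' ⊕ ipad = a2 8e 55 36 36 36.  K' ⊕ opad = c8 e4 3f 5c 5c 5c.
Inner input = (K'⊕ipad) ∥ m = a2 8e 55 36 36 36 ∥ ee 9e 5a.
Inner hash: even-index sum = 629 mod 256 = 117; odd-index sum = 408 mod 256 = 152 → 75 98.
Outer input = (K'⊕opad) ∥ inner = c8 e4 3f 5c 5c 5c ∥ 75 98.
Outer hash (tag): even-index sum = 472 mod 256 = 216; odd-index sum = 564 mod 256 = 52 → d8 34.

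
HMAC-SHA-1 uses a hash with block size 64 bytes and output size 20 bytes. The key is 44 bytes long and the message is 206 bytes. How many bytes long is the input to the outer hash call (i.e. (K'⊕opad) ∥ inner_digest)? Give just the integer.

Key is 44 ≤ 64 bytes, zero-padded: |K'| = 64.
Outer input = (K'⊕opad) ∥ H(inner) → 64 + 20 = 84 bytes.

84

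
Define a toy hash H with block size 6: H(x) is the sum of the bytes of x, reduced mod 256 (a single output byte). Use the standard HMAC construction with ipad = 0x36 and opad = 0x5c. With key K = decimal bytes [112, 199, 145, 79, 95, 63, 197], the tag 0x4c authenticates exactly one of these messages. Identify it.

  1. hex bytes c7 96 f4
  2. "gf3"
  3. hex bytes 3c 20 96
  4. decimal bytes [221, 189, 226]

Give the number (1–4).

2

Key decimal bytes [112, 199, 145, 79, 95, 63, 197] = 70 c7 91 4f 5f 3f c5 is 7 bytes > B = 6, so hash it first: H(key) = 7a, then zero-pad to 6 bytes: K' = 7a 00 00 00 00 00.
K' ⊕ ipad = 4c 36 36 36 36 36; K' ⊕ opad = 26 5c 5c 5c 5c 5c.
m1: inner = H(4c 36 36 36 36 36 c7 96 f4) = ab; tag = H(26 5c 5c 5c 5c 5c ab) = 9d
m2: inner = H(4c 36 36 36 36 36 67 66 33) = 5a; tag = H(26 5c 5c 5c 5c 5c 5a) = 4c ← matches
m3: inner = H(4c 36 36 36 36 36 3c 20 96) = 4c; tag = H(26 5c 5c 5c 5c 5c 4c) = 3e
m4: inner = H(4c 36 36 36 36 36 dd bd e2) = d6; tag = H(26 5c 5c 5c 5c 5c d6) = c8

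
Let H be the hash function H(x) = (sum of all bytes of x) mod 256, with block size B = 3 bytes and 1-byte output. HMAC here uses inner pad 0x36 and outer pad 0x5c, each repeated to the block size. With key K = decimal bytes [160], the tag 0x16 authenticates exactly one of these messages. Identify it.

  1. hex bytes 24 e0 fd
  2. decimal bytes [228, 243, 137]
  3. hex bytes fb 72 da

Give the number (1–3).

2

Key decimal bytes [160] = a0 is 1 byte ≤ B = 3; zero-pad to 3 bytes: K' = a0 00 00.
K' ⊕ ipad = 96 36 36; K' ⊕ opad = fc 5c 5c.
m1: inner = H(96 36 36 24 e0 fd) = 03; tag = H(fc 5c 5c 03) = b7
m2: inner = H(96 36 36 e4 f3 89) = 62; tag = H(fc 5c 5c 62) = 16 ← matches
m3: inner = H(96 36 36 fb 72 da) = 49; tag = H(fc 5c 5c 49) = fd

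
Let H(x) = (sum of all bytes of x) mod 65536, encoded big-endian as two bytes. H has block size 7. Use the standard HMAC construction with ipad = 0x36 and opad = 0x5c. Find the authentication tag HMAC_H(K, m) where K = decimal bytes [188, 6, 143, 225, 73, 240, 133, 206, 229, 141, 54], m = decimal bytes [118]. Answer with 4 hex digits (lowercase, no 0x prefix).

0266

Key decimal bytes [188, 6, 143, 225, 73, 240, 133, 206, 229, 141, 54] = bc 06 8f e1 49 f0 85 ce e5 8d 36 is 11 bytes > B = 7, so hash it first: H(key) = 06 66, then zero-pad to 7 bytes: K' = 06 66 00 00 00 00 00.
K' ⊕ ipad = 30 50 36 36 36 36 36.  K' ⊕ opad = 5a 3a 5c 5c 5c 5c 5c.
Inner input = (K'⊕ipad) ∥ m = 30 50 36 36 36 36 36 ∥ 76.
Inner hash: sum = 48+80+54+54+54+54+54+118 = 516 → 02 04.
Outer input = (K'⊕opad) ∥ inner = 5a 3a 5c 5c 5c 5c 5c ∥ 02 04.
Outer hash (tag): sum = 90+58+92+92+92+92+92+2+4 = 614 → 02 66.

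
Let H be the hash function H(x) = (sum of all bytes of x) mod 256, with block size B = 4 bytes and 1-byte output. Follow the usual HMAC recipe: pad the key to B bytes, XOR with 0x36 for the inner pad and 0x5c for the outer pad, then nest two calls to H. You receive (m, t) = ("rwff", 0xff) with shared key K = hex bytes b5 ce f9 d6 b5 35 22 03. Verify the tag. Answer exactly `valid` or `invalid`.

Key hex bytes b5 ce f9 d6 b5 35 22 03 is 8 bytes > B = 4, so hash it first: H(key) = 61, then zero-pad to 4 bytes: K' = 61 00 00 00.
K' ⊕ ipad = 57 36 36 36; K' ⊕ opad = 3d 5c 5c 5c.
Inner hash: sum = 87+54+54+54+114+119+102+102 = 686; mod 256 = 174 → ae.
Outer hash (recomputed tag): sum = 61+92+92+92+174 = 511; mod 256 = 255 → ff.
Recomputed tag = ff; claimed = ff → match.

valid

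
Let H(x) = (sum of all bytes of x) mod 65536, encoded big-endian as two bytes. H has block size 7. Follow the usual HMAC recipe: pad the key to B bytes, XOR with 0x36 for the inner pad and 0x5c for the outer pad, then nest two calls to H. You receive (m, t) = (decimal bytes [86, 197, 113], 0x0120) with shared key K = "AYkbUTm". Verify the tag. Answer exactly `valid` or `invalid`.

valid

Key "AYkbUTm" = 41 59 6b 62 55 54 6d is exactly B = 7 bytes: K' = 41 59 6b 62 55 54 6d.
K' ⊕ ipad = 77 6f 5d 54 63 62 5b; K' ⊕ opad = 1d 05 37 3e 09 08 31.
Inner hash: sum = 119+111+93+84+99+98+91+86+197+113 = 1091 → 04 43.
Outer hash (recomputed tag): sum = 29+5+55+62+9+8+49+4+67 = 288 → 01 20.
Recomputed tag = 0120; claimed = 0120 → match.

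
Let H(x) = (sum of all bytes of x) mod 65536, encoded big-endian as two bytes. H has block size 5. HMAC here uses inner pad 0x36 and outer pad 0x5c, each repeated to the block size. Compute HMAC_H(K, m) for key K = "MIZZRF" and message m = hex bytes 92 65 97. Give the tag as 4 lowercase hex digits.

Key "MIZZRF" = 4d 49 5a 5a 52 46 is 6 bytes > B = 5, so hash it first: H(key) = 01 e2, then zero-pad to 5 bytes: K' = 01 e2 00 00 00.
K' ⊕ ipad = 37 d4 36 36 36.  K' ⊕ opad = 5d be 5c 5c 5c.
Inner input = (K'⊕ipad) ∥ m = 37 d4 36 36 36 ∥ 92 65 97.
Inner hash: sum = 55+212+54+54+54+146+101+151 = 827 → 03 3b.
Outer input = (K'⊕opad) ∥ inner = 5d be 5c 5c 5c ∥ 03 3b.
Outer hash (tag): sum = 93+190+92+92+92+3+59 = 621 → 02 6d.

026d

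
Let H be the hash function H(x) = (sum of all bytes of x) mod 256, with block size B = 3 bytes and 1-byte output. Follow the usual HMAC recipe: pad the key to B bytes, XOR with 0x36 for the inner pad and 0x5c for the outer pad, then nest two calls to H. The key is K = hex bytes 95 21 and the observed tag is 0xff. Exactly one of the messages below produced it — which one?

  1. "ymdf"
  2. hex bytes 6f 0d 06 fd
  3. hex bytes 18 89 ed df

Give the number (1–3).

Key hex bytes 95 21 is 2 bytes ≤ B = 3; zero-pad to 3 bytes: K' = 95 21 00.
K' ⊕ ipad = a3 17 36; K' ⊕ opad = c9 7d 5c.
m1: inner = H(a3 17 36 79 6d 64 66) = a0; tag = H(c9 7d 5c a0) = 42
m2: inner = H(a3 17 36 6f 0d 06 fd) = 6f; tag = H(c9 7d 5c 6f) = 11
m3: inner = H(a3 17 36 18 89 ed df) = 5d; tag = H(c9 7d 5c 5d) = ff ← matches

3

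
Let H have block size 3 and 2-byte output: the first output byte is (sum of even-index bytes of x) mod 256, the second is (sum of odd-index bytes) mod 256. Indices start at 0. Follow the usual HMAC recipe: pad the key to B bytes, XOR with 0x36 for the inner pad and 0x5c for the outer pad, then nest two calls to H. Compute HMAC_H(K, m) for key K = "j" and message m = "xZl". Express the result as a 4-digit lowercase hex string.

ac48

Key "j" = 6a is 1 byte ≤ B = 3; zero-pad to 3 bytes: K' = 6a 00 00.
K' ⊕ ipad = 5c 36 36.  K' ⊕ opad = 36 5c 5c.
Inner input = (K'⊕ipad) ∥ m = 5c 36 36 ∥ 78 5a 6c.
Inner hash: even-index sum = 236 mod 256 = 236; odd-index sum = 282 mod 256 = 26 → ec 1a.
Outer input = (K'⊕opad) ∥ inner = 36 5c 5c ∥ ec 1a.
Outer hash (tag): even-index sum = 172 mod 256 = 172; odd-index sum = 328 mod 256 = 72 → ac 48.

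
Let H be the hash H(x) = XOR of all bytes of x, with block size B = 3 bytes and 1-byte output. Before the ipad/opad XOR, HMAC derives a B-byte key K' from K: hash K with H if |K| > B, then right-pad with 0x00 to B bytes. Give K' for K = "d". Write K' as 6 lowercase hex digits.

Key "d" = 64 is 1 byte ≤ B = 3; zero-pad to 3 bytes: K' = 64 00 00.

640000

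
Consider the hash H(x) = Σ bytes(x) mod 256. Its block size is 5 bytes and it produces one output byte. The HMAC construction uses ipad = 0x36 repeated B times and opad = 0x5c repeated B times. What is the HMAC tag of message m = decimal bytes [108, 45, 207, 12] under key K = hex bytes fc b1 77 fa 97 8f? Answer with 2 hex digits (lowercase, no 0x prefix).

Key hex bytes fc b1 77 fa 97 8f is 6 bytes > B = 5, so hash it first: H(key) = 44, then zero-pad to 5 bytes: K' = 44 00 00 00 00.
K' ⊕ ipad = 72 36 36 36 36.  K' ⊕ opad = 18 5c 5c 5c 5c.
Inner input = (K'⊕ipad) ∥ m = 72 36 36 36 36 ∥ 6c 2d cf 0c.
Inner hash: sum = 114+54+54+54+54+108+45+207+12 = 702; mod 256 = 190 → be.
Outer input = (K'⊕opad) ∥ inner = 18 5c 5c 5c 5c ∥ be.
Outer hash (tag): sum = 24+92+92+92+92+190 = 582; mod 256 = 70 → 46.

46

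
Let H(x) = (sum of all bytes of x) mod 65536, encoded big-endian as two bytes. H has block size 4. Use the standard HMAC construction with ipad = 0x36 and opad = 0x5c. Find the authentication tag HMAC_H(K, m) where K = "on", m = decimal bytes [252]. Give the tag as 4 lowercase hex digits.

0138

Key "on" = 6f 6e is 2 bytes ≤ B = 4; zero-pad to 4 bytes: K' = 6f 6e 00 00.
K' ⊕ ipad = 59 58 36 36.  K' ⊕ opad = 33 32 5c 5c.
Inner input = (K'⊕ipad) ∥ m = 59 58 36 36 ∥ fc.
Inner hash: sum = 89+88+54+54+252 = 537 → 02 19.
Outer input = (K'⊕opad) ∥ inner = 33 32 5c 5c ∥ 02 19.
Outer hash (tag): sum = 51+50+92+92+2+25 = 312 → 01 38.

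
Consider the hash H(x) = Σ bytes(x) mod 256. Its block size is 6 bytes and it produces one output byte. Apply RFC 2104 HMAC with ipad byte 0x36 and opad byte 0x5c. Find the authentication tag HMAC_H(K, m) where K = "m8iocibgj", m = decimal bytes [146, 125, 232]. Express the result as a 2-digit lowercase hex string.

Key "m8iocibgj" = 6d 38 69 6f 63 69 62 67 6a is 9 bytes > B = 6, so hash it first: H(key) = 7c, then zero-pad to 6 bytes: K' = 7c 00 00 00 00 00.
K' ⊕ ipad = 4a 36 36 36 36 36.  K' ⊕ opad = 20 5c 5c 5c 5c 5c.
Inner input = (K'⊕ipad) ∥ m = 4a 36 36 36 36 36 ∥ 92 7d e8.
Inner hash: sum = 74+54+54+54+54+54+146+125+232 = 847; mod 256 = 79 → 4f.
Outer input = (K'⊕opad) ∥ inner = 20 5c 5c 5c 5c 5c ∥ 4f.
Outer hash (tag): sum = 32+92+92+92+92+92+79 = 571; mod 256 = 59 → 3b.

3b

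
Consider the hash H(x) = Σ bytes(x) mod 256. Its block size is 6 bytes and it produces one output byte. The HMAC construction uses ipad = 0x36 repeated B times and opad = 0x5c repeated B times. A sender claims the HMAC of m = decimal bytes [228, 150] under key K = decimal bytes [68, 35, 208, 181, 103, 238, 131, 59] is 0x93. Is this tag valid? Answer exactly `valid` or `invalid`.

Key decimal bytes [68, 35, 208, 181, 103, 238, 131, 59] = 44 23 d0 b5 67 ee 83 3b is 8 bytes > B = 6, so hash it first: H(key) = ff, then zero-pad to 6 bytes: K' = ff 00 00 00 00 00.
K' ⊕ ipad = c9 36 36 36 36 36; K' ⊕ opad = a3 5c 5c 5c 5c 5c.
Inner hash: sum = 201+54+54+54+54+54+228+150 = 849; mod 256 = 81 → 51.
Outer hash (recomputed tag): sum = 163+92+92+92+92+92+81 = 704; mod 256 = 192 → c0.
Recomputed tag = c0; claimed = 93 → mismatch.

invalid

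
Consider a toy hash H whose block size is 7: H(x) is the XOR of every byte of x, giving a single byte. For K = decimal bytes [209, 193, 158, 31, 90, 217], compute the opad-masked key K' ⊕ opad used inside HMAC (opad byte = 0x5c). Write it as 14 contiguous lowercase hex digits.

8d9dc24306855c

Key decimal bytes [209, 193, 158, 31, 90, 217] = d1 c1 9e 1f 5a d9 is 6 bytes ≤ B = 7; zero-pad to 7 bytes: K' = d1 c1 9e 1f 5a d9 00.
XOR each byte with 0x5c: d1⊕5c=8d, c1⊕5c=9d, 9e⊕5c=c2, 1f⊕5c=43, 5a⊕5c=06, d9⊕5c=85, 00⊕5c=5c.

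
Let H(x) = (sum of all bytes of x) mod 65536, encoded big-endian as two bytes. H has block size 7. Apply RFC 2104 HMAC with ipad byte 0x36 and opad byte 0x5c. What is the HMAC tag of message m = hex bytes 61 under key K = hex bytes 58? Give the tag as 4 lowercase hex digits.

0241

Key hex bytes 58 is 1 byte ≤ B = 7; zero-pad to 7 bytes: K' = 58 00 00 00 00 00 00.
K' ⊕ ipad = 6e 36 36 36 36 36 36.  K' ⊕ opad = 04 5c 5c 5c 5c 5c 5c.
Inner input = (K'⊕ipad) ∥ m = 6e 36 36 36 36 36 36 ∥ 61.
Inner hash: sum = 110+54+54+54+54+54+54+97 = 531 → 02 13.
Outer input = (K'⊕opad) ∥ inner = 04 5c 5c 5c 5c 5c 5c ∥ 02 13.
Outer hash (tag): sum = 4+92+92+92+92+92+92+2+19 = 577 → 02 41.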